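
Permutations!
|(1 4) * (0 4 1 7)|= 3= |(0 4 7)|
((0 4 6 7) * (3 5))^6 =(0 6)(4 7)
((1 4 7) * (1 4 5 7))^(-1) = ((1 5 7 4))^(-1) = (1 4 7 5)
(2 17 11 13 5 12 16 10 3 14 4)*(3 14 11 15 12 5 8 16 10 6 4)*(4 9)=(2 17 15 12 10 14 3 11 13 8 16 6 9 4)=[0, 1, 17, 11, 2, 5, 9, 7, 16, 4, 14, 13, 10, 8, 3, 12, 6, 15]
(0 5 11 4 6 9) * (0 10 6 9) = (0 5 11 4 9 10 6) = [5, 1, 2, 3, 9, 11, 0, 7, 8, 10, 6, 4]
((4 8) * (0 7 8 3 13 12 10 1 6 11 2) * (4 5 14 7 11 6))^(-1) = (0 2 11)(1 10 12 13 3 4)(5 8 7 14)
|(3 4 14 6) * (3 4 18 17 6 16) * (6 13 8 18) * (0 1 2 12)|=20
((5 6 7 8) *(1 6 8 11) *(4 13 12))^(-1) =(1 11 7 6)(4 12 13)(5 8)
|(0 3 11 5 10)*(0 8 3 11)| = |(0 11 5 10 8 3)| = 6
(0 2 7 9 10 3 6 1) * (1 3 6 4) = [2, 0, 7, 4, 1, 5, 3, 9, 8, 10, 6] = (0 2 7 9 10 6 3 4 1)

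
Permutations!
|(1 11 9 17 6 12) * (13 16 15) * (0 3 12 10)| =|(0 3 12 1 11 9 17 6 10)(13 16 15)| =9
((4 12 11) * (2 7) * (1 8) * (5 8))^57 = (12)(2 7)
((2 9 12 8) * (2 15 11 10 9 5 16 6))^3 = ((2 5 16 6)(8 15 11 10 9 12))^3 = (2 6 16 5)(8 10)(9 15)(11 12)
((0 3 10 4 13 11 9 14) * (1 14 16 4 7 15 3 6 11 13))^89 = ((0 6 11 9 16 4 1 14)(3 10 7 15))^89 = (0 6 11 9 16 4 1 14)(3 10 7 15)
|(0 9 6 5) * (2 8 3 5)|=7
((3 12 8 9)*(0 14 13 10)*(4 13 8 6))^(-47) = ((0 14 8 9 3 12 6 4 13 10))^(-47) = (0 9 6 10 8 12 13 14 3 4)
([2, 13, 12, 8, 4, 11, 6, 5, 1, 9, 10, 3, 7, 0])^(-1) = [13, 8, 0, 11, 4, 7, 6, 12, 3, 9, 10, 5, 2, 1]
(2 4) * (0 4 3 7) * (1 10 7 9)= (0 4 2 3 9 1 10 7)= [4, 10, 3, 9, 2, 5, 6, 0, 8, 1, 7]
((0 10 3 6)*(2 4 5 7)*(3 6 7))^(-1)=(0 6 10)(2 7 3 5 4)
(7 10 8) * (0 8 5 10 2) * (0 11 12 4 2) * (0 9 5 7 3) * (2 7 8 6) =[6, 1, 11, 0, 7, 10, 2, 9, 3, 5, 8, 12, 4] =(0 6 2 11 12 4 7 9 5 10 8 3)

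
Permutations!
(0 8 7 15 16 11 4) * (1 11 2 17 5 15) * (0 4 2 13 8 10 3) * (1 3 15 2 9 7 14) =(0 10 15 16 13 8 14 1 11 9 7 3)(2 17 5) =[10, 11, 17, 0, 4, 2, 6, 3, 14, 7, 15, 9, 12, 8, 1, 16, 13, 5]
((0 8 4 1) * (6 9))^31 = ((0 8 4 1)(6 9))^31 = (0 1 4 8)(6 9)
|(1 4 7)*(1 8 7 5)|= 6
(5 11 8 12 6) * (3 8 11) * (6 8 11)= (3 11 6 5)(8 12)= [0, 1, 2, 11, 4, 3, 5, 7, 12, 9, 10, 6, 8]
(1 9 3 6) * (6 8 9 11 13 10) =(1 11 13 10 6)(3 8 9) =[0, 11, 2, 8, 4, 5, 1, 7, 9, 3, 6, 13, 12, 10]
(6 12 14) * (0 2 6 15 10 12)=(0 2 6)(10 12 14 15)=[2, 1, 6, 3, 4, 5, 0, 7, 8, 9, 12, 11, 14, 13, 15, 10]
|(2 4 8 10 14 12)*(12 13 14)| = 10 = |(2 4 8 10 12)(13 14)|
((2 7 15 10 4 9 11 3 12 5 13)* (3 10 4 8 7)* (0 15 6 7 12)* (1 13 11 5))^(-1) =(0 3 2 13 1 12 8 10 11 5 9 4 15)(6 7)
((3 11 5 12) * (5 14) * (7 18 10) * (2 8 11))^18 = ((2 8 11 14 5 12 3)(7 18 10))^18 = (18)(2 5 8 12 11 3 14)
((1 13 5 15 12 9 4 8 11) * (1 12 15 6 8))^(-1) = ((15)(1 13 5 6 8 11 12 9 4))^(-1) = (15)(1 4 9 12 11 8 6 5 13)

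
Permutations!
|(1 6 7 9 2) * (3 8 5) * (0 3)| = |(0 3 8 5)(1 6 7 9 2)| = 20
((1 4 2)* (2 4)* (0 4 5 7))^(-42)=(0 5)(4 7)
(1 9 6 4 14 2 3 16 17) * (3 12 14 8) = (1 9 6 4 8 3 16 17)(2 12 14) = [0, 9, 12, 16, 8, 5, 4, 7, 3, 6, 10, 11, 14, 13, 2, 15, 17, 1]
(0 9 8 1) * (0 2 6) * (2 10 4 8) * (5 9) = (0 5 9 2 6)(1 10 4 8) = [5, 10, 6, 3, 8, 9, 0, 7, 1, 2, 4]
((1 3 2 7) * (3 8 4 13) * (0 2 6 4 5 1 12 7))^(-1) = ((0 2)(1 8 5)(3 6 4 13)(7 12))^(-1) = (0 2)(1 5 8)(3 13 4 6)(7 12)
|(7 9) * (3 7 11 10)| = 5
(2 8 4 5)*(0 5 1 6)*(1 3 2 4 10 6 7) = (0 5 4 3 2 8 10 6)(1 7) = [5, 7, 8, 2, 3, 4, 0, 1, 10, 9, 6]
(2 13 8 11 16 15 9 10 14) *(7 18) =(2 13 8 11 16 15 9 10 14)(7 18) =[0, 1, 13, 3, 4, 5, 6, 18, 11, 10, 14, 16, 12, 8, 2, 9, 15, 17, 7]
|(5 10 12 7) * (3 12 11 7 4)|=12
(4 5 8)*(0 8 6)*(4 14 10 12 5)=(0 8 14 10 12 5 6)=[8, 1, 2, 3, 4, 6, 0, 7, 14, 9, 12, 11, 5, 13, 10]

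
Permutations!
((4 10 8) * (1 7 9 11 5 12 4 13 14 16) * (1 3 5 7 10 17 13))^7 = ((1 10 8)(3 5 12 4 17 13 14 16)(7 9 11))^7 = (1 10 8)(3 16 14 13 17 4 12 5)(7 9 11)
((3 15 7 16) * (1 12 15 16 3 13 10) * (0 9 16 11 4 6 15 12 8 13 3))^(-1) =((0 9 16 3 11 4 6 15 7)(1 8 13 10))^(-1) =(0 7 15 6 4 11 3 16 9)(1 10 13 8)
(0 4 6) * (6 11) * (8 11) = (0 4 8 11 6) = [4, 1, 2, 3, 8, 5, 0, 7, 11, 9, 10, 6]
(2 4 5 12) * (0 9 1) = [9, 0, 4, 3, 5, 12, 6, 7, 8, 1, 10, 11, 2] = (0 9 1)(2 4 5 12)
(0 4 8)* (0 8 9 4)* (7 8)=(4 9)(7 8)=[0, 1, 2, 3, 9, 5, 6, 8, 7, 4]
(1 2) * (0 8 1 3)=(0 8 1 2 3)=[8, 2, 3, 0, 4, 5, 6, 7, 1]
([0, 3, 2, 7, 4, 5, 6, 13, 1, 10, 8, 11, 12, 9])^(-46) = (1 13 8 7 10 3 9)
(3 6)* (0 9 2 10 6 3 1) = (0 9 2 10 6 1) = [9, 0, 10, 3, 4, 5, 1, 7, 8, 2, 6]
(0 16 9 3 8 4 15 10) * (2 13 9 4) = (0 16 4 15 10)(2 13 9 3 8) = [16, 1, 13, 8, 15, 5, 6, 7, 2, 3, 0, 11, 12, 9, 14, 10, 4]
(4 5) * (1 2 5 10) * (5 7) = (1 2 7 5 4 10) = [0, 2, 7, 3, 10, 4, 6, 5, 8, 9, 1]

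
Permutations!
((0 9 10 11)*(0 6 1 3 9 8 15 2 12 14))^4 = (0 12 15)(1 11 9)(2 8 14)(3 6 10) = ((0 8 15 2 12 14)(1 3 9 10 11 6))^4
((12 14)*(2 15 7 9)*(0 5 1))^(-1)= ((0 5 1)(2 15 7 9)(12 14))^(-1)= (0 1 5)(2 9 7 15)(12 14)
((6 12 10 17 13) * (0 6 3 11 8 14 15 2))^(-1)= ((0 6 12 10 17 13 3 11 8 14 15 2))^(-1)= (0 2 15 14 8 11 3 13 17 10 12 6)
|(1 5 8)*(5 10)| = |(1 10 5 8)| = 4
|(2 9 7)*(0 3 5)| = 3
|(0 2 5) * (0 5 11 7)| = 4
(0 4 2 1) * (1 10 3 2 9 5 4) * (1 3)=(0 3 2 10 1)(4 9 5)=[3, 0, 10, 2, 9, 4, 6, 7, 8, 5, 1]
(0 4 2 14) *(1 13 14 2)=(0 4 1 13 14)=[4, 13, 2, 3, 1, 5, 6, 7, 8, 9, 10, 11, 12, 14, 0]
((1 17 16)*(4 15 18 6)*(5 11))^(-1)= (1 16 17)(4 6 18 15)(5 11)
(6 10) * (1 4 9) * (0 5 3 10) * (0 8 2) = (0 5 3 10 6 8 2)(1 4 9) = [5, 4, 0, 10, 9, 3, 8, 7, 2, 1, 6]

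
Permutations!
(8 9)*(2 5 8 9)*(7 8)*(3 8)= (9)(2 5 7 3 8)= [0, 1, 5, 8, 4, 7, 6, 3, 2, 9]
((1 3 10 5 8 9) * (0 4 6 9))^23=(0 3 4 10 6 5 9 8 1)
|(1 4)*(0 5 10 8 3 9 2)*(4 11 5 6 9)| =|(0 6 9 2)(1 11 5 10 8 3 4)| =28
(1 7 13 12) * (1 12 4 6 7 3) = (1 3)(4 6 7 13) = [0, 3, 2, 1, 6, 5, 7, 13, 8, 9, 10, 11, 12, 4]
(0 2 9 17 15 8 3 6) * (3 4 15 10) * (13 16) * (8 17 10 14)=(0 2 9 10 3 6)(4 15 17 14 8)(13 16)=[2, 1, 9, 6, 15, 5, 0, 7, 4, 10, 3, 11, 12, 16, 8, 17, 13, 14]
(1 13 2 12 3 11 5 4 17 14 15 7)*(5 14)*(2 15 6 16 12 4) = (1 13 15 7)(2 4 17 5)(3 11 14 6 16 12) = [0, 13, 4, 11, 17, 2, 16, 1, 8, 9, 10, 14, 3, 15, 6, 7, 12, 5]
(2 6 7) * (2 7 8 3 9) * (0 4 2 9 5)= (9)(0 4 2 6 8 3 5)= [4, 1, 6, 5, 2, 0, 8, 7, 3, 9]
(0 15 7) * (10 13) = (0 15 7)(10 13) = [15, 1, 2, 3, 4, 5, 6, 0, 8, 9, 13, 11, 12, 10, 14, 7]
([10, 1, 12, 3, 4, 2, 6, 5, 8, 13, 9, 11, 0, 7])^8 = [0, 1, 2, 3, 4, 5, 6, 7, 8, 9, 10, 11, 12, 13]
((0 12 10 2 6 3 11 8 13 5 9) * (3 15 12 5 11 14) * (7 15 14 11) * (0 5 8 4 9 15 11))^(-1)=(0 3 14 6 2 10 12 15 5 9 4 11 7 13 8)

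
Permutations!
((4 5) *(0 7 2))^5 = ((0 7 2)(4 5))^5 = (0 2 7)(4 5)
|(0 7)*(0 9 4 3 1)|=|(0 7 9 4 3 1)|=6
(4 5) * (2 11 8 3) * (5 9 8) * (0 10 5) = (0 10 5 4 9 8 3 2 11) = [10, 1, 11, 2, 9, 4, 6, 7, 3, 8, 5, 0]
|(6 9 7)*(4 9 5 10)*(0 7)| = |(0 7 6 5 10 4 9)| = 7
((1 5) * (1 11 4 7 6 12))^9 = ((1 5 11 4 7 6 12))^9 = (1 11 7 12 5 4 6)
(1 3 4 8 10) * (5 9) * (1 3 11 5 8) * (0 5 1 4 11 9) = (0 5)(1 9 8 10 3 11) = [5, 9, 2, 11, 4, 0, 6, 7, 10, 8, 3, 1]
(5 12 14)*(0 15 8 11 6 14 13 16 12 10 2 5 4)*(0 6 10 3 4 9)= [15, 1, 5, 4, 6, 3, 14, 7, 11, 0, 2, 10, 13, 16, 9, 8, 12]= (0 15 8 11 10 2 5 3 4 6 14 9)(12 13 16)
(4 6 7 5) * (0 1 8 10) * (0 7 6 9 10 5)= [1, 8, 2, 3, 9, 4, 6, 0, 5, 10, 7]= (0 1 8 5 4 9 10 7)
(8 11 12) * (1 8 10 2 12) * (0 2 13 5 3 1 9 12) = (0 2)(1 8 11 9 12 10 13 5 3) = [2, 8, 0, 1, 4, 3, 6, 7, 11, 12, 13, 9, 10, 5]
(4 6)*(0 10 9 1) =(0 10 9 1)(4 6) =[10, 0, 2, 3, 6, 5, 4, 7, 8, 1, 9]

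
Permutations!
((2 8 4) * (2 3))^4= (8)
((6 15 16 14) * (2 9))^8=((2 9)(6 15 16 14))^8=(16)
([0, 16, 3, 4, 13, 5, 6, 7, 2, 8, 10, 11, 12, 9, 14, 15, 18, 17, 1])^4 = [0, 16, 9, 8, 2, 5, 6, 7, 13, 4, 10, 11, 12, 3, 14, 15, 18, 17, 1]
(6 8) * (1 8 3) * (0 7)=[7, 8, 2, 1, 4, 5, 3, 0, 6]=(0 7)(1 8 6 3)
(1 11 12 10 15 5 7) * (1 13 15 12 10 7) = (1 11 10 12 7 13 15 5) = [0, 11, 2, 3, 4, 1, 6, 13, 8, 9, 12, 10, 7, 15, 14, 5]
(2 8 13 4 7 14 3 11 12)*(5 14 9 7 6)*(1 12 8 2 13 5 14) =(1 12 13 4 6 14 3 11 8 5)(7 9) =[0, 12, 2, 11, 6, 1, 14, 9, 5, 7, 10, 8, 13, 4, 3]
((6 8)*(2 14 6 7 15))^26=(2 6 7)(8 15 14)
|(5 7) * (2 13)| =2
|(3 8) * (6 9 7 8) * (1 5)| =10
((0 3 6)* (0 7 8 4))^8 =(0 6 8)(3 7 4)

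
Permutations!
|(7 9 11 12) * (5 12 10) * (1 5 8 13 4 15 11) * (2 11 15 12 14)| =|(15)(1 5 14 2 11 10 8 13 4 12 7 9)| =12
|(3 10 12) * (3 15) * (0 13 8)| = 12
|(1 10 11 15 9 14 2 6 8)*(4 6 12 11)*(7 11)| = 35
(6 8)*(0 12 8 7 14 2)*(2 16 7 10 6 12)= (0 2)(6 10)(7 14 16)(8 12)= [2, 1, 0, 3, 4, 5, 10, 14, 12, 9, 6, 11, 8, 13, 16, 15, 7]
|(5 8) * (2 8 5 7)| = |(2 8 7)| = 3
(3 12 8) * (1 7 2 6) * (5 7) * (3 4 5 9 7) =(1 9 7 2 6)(3 12 8 4 5) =[0, 9, 6, 12, 5, 3, 1, 2, 4, 7, 10, 11, 8]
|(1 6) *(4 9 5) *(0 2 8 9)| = 6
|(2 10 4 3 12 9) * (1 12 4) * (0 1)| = |(0 1 12 9 2 10)(3 4)| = 6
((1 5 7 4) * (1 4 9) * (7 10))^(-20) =((1 5 10 7 9))^(-20) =(10)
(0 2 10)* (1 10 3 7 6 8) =(0 2 3 7 6 8 1 10) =[2, 10, 3, 7, 4, 5, 8, 6, 1, 9, 0]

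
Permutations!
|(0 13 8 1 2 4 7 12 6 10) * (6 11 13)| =|(0 6 10)(1 2 4 7 12 11 13 8)| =24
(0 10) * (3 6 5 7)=[10, 1, 2, 6, 4, 7, 5, 3, 8, 9, 0]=(0 10)(3 6 5 7)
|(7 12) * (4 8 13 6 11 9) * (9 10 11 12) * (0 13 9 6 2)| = 6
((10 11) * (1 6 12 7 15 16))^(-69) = ((1 6 12 7 15 16)(10 11))^(-69) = (1 7)(6 15)(10 11)(12 16)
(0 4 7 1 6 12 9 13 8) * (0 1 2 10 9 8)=(0 4 7 2 10 9 13)(1 6 12 8)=[4, 6, 10, 3, 7, 5, 12, 2, 1, 13, 9, 11, 8, 0]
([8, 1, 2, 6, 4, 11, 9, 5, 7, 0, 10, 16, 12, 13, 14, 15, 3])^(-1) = [9, 1, 2, 16, 4, 7, 3, 8, 0, 6, 10, 5, 12, 13, 14, 15, 11]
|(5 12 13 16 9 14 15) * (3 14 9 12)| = |(3 14 15 5)(12 13 16)| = 12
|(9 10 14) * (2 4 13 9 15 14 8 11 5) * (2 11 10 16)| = |(2 4 13 9 16)(5 11)(8 10)(14 15)| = 10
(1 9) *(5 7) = (1 9)(5 7) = [0, 9, 2, 3, 4, 7, 6, 5, 8, 1]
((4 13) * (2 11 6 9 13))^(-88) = ((2 11 6 9 13 4))^(-88) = (2 6 13)(4 11 9)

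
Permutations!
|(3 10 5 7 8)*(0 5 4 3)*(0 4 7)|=|(0 5)(3 10 7 8 4)|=10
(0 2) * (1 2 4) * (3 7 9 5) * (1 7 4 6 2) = (0 6 2)(3 4 7 9 5) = [6, 1, 0, 4, 7, 3, 2, 9, 8, 5]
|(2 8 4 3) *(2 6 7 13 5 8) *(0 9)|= 14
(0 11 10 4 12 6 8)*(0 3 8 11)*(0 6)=(0 6 11 10 4 12)(3 8)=[6, 1, 2, 8, 12, 5, 11, 7, 3, 9, 4, 10, 0]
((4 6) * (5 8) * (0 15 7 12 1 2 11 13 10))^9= ((0 15 7 12 1 2 11 13 10)(4 6)(5 8))^9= (15)(4 6)(5 8)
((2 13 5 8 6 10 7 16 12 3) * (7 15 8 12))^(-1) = (2 3 12 5 13)(6 8 15 10)(7 16)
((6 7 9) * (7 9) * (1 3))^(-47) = ((1 3)(6 9))^(-47) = (1 3)(6 9)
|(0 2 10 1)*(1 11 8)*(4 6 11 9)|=9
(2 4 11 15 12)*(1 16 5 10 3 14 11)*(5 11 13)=(1 16 11 15 12 2 4)(3 14 13 5 10)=[0, 16, 4, 14, 1, 10, 6, 7, 8, 9, 3, 15, 2, 5, 13, 12, 11]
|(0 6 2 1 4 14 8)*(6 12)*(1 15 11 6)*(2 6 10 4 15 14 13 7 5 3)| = |(0 12 1 15 11 10 4 13 7 5 3 2 14 8)| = 14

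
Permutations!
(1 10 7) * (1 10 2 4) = (1 2 4)(7 10) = [0, 2, 4, 3, 1, 5, 6, 10, 8, 9, 7]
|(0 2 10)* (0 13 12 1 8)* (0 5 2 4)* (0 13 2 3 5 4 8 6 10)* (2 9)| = 10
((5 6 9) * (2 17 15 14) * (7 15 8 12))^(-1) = ((2 17 8 12 7 15 14)(5 6 9))^(-1) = (2 14 15 7 12 8 17)(5 9 6)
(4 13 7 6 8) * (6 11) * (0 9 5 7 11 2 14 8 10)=[9, 1, 14, 3, 13, 7, 10, 2, 4, 5, 0, 6, 12, 11, 8]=(0 9 5 7 2 14 8 4 13 11 6 10)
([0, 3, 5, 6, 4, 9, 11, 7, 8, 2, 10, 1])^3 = [0, 11, 2, 1, 4, 5, 3, 7, 8, 9, 10, 6]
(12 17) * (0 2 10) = (0 2 10)(12 17) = [2, 1, 10, 3, 4, 5, 6, 7, 8, 9, 0, 11, 17, 13, 14, 15, 16, 12]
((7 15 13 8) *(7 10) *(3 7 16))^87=((3 7 15 13 8 10 16))^87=(3 13 16 15 10 7 8)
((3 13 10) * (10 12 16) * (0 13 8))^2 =(0 12 10 8 13 16 3)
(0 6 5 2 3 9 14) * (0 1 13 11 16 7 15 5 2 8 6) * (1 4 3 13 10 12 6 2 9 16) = (1 10 12 6 9 14 4 3 16 7 15 5 8 2 13 11) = [0, 10, 13, 16, 3, 8, 9, 15, 2, 14, 12, 1, 6, 11, 4, 5, 7]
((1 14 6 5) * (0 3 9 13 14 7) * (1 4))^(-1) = ((0 3 9 13 14 6 5 4 1 7))^(-1) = (0 7 1 4 5 6 14 13 9 3)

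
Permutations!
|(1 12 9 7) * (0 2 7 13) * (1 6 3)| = |(0 2 7 6 3 1 12 9 13)| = 9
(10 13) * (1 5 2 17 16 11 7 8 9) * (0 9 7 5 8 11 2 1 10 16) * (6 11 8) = (0 9 10 13 16 2 17)(1 6 11 5)(7 8) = [9, 6, 17, 3, 4, 1, 11, 8, 7, 10, 13, 5, 12, 16, 14, 15, 2, 0]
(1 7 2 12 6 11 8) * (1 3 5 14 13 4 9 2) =(1 7)(2 12 6 11 8 3 5 14 13 4 9) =[0, 7, 12, 5, 9, 14, 11, 1, 3, 2, 10, 8, 6, 4, 13]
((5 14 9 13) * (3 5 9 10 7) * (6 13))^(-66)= ((3 5 14 10 7)(6 13 9))^(-66)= (3 7 10 14 5)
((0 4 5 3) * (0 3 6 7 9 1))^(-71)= (0 1 9 7 6 5 4)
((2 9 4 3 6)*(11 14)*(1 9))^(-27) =(1 3)(2 4)(6 9)(11 14)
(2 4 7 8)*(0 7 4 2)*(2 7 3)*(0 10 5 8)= (0 3 2 7)(5 8 10)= [3, 1, 7, 2, 4, 8, 6, 0, 10, 9, 5]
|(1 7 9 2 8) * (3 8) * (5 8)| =7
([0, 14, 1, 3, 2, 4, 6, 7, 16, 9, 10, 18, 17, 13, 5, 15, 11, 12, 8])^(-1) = (1 2 4 5 14)(8 18 11 16)(12 17)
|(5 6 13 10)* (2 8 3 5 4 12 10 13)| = 15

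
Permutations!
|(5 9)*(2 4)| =2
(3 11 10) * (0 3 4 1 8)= (0 3 11 10 4 1 8)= [3, 8, 2, 11, 1, 5, 6, 7, 0, 9, 4, 10]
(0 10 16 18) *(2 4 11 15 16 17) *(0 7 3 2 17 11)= [10, 1, 4, 2, 0, 5, 6, 3, 8, 9, 11, 15, 12, 13, 14, 16, 18, 17, 7]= (0 10 11 15 16 18 7 3 2 4)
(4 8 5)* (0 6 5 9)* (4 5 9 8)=(0 6 9)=[6, 1, 2, 3, 4, 5, 9, 7, 8, 0]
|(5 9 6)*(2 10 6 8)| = |(2 10 6 5 9 8)| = 6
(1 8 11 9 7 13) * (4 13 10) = (1 8 11 9 7 10 4 13) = [0, 8, 2, 3, 13, 5, 6, 10, 11, 7, 4, 9, 12, 1]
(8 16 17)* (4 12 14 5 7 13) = [0, 1, 2, 3, 12, 7, 6, 13, 16, 9, 10, 11, 14, 4, 5, 15, 17, 8] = (4 12 14 5 7 13)(8 16 17)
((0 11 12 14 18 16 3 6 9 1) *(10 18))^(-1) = ((0 11 12 14 10 18 16 3 6 9 1))^(-1) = (0 1 9 6 3 16 18 10 14 12 11)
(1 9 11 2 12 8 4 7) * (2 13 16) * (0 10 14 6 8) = (0 10 14 6 8 4 7 1 9 11 13 16 2 12) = [10, 9, 12, 3, 7, 5, 8, 1, 4, 11, 14, 13, 0, 16, 6, 15, 2]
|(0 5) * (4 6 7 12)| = |(0 5)(4 6 7 12)| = 4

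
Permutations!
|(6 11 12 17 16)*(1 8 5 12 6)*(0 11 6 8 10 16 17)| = |(17)(0 11 8 5 12)(1 10 16)| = 15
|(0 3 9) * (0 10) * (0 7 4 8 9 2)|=|(0 3 2)(4 8 9 10 7)|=15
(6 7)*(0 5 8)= (0 5 8)(6 7)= [5, 1, 2, 3, 4, 8, 7, 6, 0]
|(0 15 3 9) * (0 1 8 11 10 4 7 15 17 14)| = 9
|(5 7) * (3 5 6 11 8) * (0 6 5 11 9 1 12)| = 30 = |(0 6 9 1 12)(3 11 8)(5 7)|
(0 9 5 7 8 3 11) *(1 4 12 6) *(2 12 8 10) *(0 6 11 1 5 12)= (0 9 12 11 6 5 7 10 2)(1 4 8 3)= [9, 4, 0, 1, 8, 7, 5, 10, 3, 12, 2, 6, 11]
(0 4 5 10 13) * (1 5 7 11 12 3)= (0 4 7 11 12 3 1 5 10 13)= [4, 5, 2, 1, 7, 10, 6, 11, 8, 9, 13, 12, 3, 0]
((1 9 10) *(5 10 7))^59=((1 9 7 5 10))^59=(1 10 5 7 9)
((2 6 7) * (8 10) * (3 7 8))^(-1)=((2 6 8 10 3 7))^(-1)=(2 7 3 10 8 6)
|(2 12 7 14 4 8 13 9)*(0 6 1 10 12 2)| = 11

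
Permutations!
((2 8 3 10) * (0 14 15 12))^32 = (15)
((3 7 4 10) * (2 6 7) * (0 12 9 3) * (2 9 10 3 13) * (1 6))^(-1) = (0 10 12)(1 2 13 9 3 4 7 6)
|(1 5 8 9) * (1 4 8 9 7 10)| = 7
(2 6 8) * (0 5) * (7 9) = (0 5)(2 6 8)(7 9) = [5, 1, 6, 3, 4, 0, 8, 9, 2, 7]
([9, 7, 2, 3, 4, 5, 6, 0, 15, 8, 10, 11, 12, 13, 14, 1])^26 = [8, 0, 2, 3, 4, 5, 6, 9, 1, 15, 10, 11, 12, 13, 14, 7]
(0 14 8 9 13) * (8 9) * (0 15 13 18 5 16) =(0 14 9 18 5 16)(13 15) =[14, 1, 2, 3, 4, 16, 6, 7, 8, 18, 10, 11, 12, 15, 9, 13, 0, 17, 5]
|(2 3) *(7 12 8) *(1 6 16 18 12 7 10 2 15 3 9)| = |(1 6 16 18 12 8 10 2 9)(3 15)| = 18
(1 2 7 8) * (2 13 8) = (1 13 8)(2 7) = [0, 13, 7, 3, 4, 5, 6, 2, 1, 9, 10, 11, 12, 8]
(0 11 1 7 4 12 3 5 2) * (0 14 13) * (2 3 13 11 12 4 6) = (0 12 13)(1 7 6 2 14 11)(3 5) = [12, 7, 14, 5, 4, 3, 2, 6, 8, 9, 10, 1, 13, 0, 11]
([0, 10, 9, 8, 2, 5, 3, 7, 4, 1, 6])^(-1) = (1 9 2 4 8 3 6 10)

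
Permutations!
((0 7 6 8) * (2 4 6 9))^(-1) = (0 8 6 4 2 9 7)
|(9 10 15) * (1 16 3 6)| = 12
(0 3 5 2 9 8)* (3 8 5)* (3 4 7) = (0 8)(2 9 5)(3 4 7) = [8, 1, 9, 4, 7, 2, 6, 3, 0, 5]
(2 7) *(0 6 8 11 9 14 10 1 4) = (0 6 8 11 9 14 10 1 4)(2 7) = [6, 4, 7, 3, 0, 5, 8, 2, 11, 14, 1, 9, 12, 13, 10]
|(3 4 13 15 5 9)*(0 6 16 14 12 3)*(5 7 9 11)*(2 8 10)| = |(0 6 16 14 12 3 4 13 15 7 9)(2 8 10)(5 11)| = 66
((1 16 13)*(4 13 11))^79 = ((1 16 11 4 13))^79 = (1 13 4 11 16)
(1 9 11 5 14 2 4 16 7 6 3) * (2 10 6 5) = (1 9 11 2 4 16 7 5 14 10 6 3) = [0, 9, 4, 1, 16, 14, 3, 5, 8, 11, 6, 2, 12, 13, 10, 15, 7]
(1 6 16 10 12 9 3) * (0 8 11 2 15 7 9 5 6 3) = (0 8 11 2 15 7 9)(1 3)(5 6 16 10 12) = [8, 3, 15, 1, 4, 6, 16, 9, 11, 0, 12, 2, 5, 13, 14, 7, 10]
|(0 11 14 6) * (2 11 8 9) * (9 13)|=8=|(0 8 13 9 2 11 14 6)|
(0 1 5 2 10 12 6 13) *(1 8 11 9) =(0 8 11 9 1 5 2 10 12 6 13) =[8, 5, 10, 3, 4, 2, 13, 7, 11, 1, 12, 9, 6, 0]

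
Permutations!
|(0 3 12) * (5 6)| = |(0 3 12)(5 6)| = 6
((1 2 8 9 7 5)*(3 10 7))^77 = (1 10 8 5 3 2 7 9) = ((1 2 8 9 3 10 7 5))^77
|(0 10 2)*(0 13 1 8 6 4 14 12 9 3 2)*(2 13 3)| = 10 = |(0 10)(1 8 6 4 14 12 9 2 3 13)|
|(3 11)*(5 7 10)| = |(3 11)(5 7 10)| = 6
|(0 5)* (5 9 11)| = 4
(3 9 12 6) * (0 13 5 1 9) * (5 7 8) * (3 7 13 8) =(13)(0 8 5 1 9 12 6 7 3) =[8, 9, 2, 0, 4, 1, 7, 3, 5, 12, 10, 11, 6, 13]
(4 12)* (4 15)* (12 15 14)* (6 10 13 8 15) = (4 6 10 13 8 15)(12 14) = [0, 1, 2, 3, 6, 5, 10, 7, 15, 9, 13, 11, 14, 8, 12, 4]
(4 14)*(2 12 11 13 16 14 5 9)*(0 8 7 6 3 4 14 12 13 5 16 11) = (0 8 7 6 3 4 16 12)(2 13 11 5 9) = [8, 1, 13, 4, 16, 9, 3, 6, 7, 2, 10, 5, 0, 11, 14, 15, 12]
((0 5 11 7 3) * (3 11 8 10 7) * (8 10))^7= ((0 5 10 7 11 3))^7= (0 5 10 7 11 3)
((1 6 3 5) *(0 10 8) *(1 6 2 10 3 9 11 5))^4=(11)(0 10 1)(2 3 8)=((0 3 1 2 10 8)(5 6 9 11))^4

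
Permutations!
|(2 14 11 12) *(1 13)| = |(1 13)(2 14 11 12)| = 4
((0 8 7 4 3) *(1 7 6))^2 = (0 6 7 3 8 1 4)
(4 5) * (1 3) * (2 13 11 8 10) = [0, 3, 13, 1, 5, 4, 6, 7, 10, 9, 2, 8, 12, 11] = (1 3)(2 13 11 8 10)(4 5)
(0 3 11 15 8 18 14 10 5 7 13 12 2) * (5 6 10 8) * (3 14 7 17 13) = (0 14 8 18 7 3 11 15 5 17 13 12 2)(6 10) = [14, 1, 0, 11, 4, 17, 10, 3, 18, 9, 6, 15, 2, 12, 8, 5, 16, 13, 7]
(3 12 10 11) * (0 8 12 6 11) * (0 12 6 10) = [8, 1, 2, 10, 4, 5, 11, 7, 6, 9, 12, 3, 0] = (0 8 6 11 3 10 12)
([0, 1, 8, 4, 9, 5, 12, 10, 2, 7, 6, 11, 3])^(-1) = (2 8)(3 12 6 10 7 9 4)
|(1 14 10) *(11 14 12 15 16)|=|(1 12 15 16 11 14 10)|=7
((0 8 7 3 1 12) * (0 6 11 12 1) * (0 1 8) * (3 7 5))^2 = ((1 8 5 3)(6 11 12))^2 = (1 5)(3 8)(6 12 11)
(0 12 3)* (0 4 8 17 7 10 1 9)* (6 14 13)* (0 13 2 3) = (0 12)(1 9 13 6 14 2 3 4 8 17 7 10) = [12, 9, 3, 4, 8, 5, 14, 10, 17, 13, 1, 11, 0, 6, 2, 15, 16, 7]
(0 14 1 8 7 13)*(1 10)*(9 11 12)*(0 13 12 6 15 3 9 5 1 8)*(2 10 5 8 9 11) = [14, 0, 10, 11, 4, 1, 15, 12, 7, 2, 9, 6, 8, 13, 5, 3] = (0 14 5 1)(2 10 9)(3 11 6 15)(7 12 8)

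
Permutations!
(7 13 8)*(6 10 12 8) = (6 10 12 8 7 13) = [0, 1, 2, 3, 4, 5, 10, 13, 7, 9, 12, 11, 8, 6]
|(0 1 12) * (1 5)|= |(0 5 1 12)|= 4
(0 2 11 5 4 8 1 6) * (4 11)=[2, 6, 4, 3, 8, 11, 0, 7, 1, 9, 10, 5]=(0 2 4 8 1 6)(5 11)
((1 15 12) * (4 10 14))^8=(1 12 15)(4 14 10)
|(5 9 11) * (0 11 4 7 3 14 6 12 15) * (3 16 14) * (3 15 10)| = 13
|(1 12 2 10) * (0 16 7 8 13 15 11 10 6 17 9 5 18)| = 16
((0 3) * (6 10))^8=((0 3)(6 10))^8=(10)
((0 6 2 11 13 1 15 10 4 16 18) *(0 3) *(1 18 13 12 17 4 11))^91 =(0 12)(1 16)(2 4)(3 11)(6 17)(10 18)(13 15) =((0 6 2 1 15 10 11 12 17 4 16 13 18 3))^91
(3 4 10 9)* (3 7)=(3 4 10 9 7)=[0, 1, 2, 4, 10, 5, 6, 3, 8, 7, 9]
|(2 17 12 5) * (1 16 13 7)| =|(1 16 13 7)(2 17 12 5)| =4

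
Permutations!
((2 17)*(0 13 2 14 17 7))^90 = (17)(0 2)(7 13)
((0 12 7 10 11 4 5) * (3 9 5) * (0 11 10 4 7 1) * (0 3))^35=(0 4 7 11 5 9 3 1 12)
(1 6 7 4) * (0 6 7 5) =(0 6 5)(1 7 4) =[6, 7, 2, 3, 1, 0, 5, 4]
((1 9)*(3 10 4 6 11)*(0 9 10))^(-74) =((0 9 1 10 4 6 11 3))^(-74) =(0 11 4 1)(3 6 10 9)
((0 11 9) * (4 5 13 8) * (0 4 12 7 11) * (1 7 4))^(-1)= (1 9 11 7)(4 12 8 13 5)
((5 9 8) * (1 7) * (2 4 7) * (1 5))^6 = (1 8 9 5 7 4 2)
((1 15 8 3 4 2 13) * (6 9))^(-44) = (1 2 3 15 13 4 8)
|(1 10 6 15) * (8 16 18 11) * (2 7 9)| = |(1 10 6 15)(2 7 9)(8 16 18 11)| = 12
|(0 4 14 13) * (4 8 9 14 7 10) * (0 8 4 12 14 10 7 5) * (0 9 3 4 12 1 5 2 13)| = 60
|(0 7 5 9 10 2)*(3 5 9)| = 10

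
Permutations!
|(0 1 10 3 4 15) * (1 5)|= 7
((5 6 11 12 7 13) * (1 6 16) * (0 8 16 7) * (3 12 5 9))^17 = (0 11 3 1 13 8 5 12 6 9 16 7)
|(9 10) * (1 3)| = 2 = |(1 3)(9 10)|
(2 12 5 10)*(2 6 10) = (2 12 5)(6 10) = [0, 1, 12, 3, 4, 2, 10, 7, 8, 9, 6, 11, 5]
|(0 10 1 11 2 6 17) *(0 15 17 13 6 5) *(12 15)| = |(0 10 1 11 2 5)(6 13)(12 15 17)| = 6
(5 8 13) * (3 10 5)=[0, 1, 2, 10, 4, 8, 6, 7, 13, 9, 5, 11, 12, 3]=(3 10 5 8 13)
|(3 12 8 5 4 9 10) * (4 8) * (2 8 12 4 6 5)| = 12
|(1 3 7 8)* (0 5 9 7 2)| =8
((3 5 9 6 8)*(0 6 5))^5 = (0 6 8 3)(5 9)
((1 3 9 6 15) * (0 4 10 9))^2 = (0 10 6 1)(3 4 9 15) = ((0 4 10 9 6 15 1 3))^2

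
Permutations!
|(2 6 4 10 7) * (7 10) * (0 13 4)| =6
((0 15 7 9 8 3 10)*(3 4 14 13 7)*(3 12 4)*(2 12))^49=((0 15 2 12 4 14 13 7 9 8 3 10))^49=(0 15 2 12 4 14 13 7 9 8 3 10)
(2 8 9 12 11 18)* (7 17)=[0, 1, 8, 3, 4, 5, 6, 17, 9, 12, 10, 18, 11, 13, 14, 15, 16, 7, 2]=(2 8 9 12 11 18)(7 17)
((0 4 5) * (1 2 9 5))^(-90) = (9)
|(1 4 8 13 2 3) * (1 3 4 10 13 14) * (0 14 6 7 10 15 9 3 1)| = 28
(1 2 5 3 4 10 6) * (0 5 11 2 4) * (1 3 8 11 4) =[5, 1, 4, 0, 10, 8, 3, 7, 11, 9, 6, 2] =(0 5 8 11 2 4 10 6 3)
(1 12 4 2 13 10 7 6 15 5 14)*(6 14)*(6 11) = (1 12 4 2 13 10 7 14)(5 11 6 15) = [0, 12, 13, 3, 2, 11, 15, 14, 8, 9, 7, 6, 4, 10, 1, 5]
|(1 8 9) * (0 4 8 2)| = 6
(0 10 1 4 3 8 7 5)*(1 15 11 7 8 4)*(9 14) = [10, 1, 2, 4, 3, 0, 6, 5, 8, 14, 15, 7, 12, 13, 9, 11] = (0 10 15 11 7 5)(3 4)(9 14)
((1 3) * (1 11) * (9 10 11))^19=(1 11 10 9 3)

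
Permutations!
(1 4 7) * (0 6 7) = (0 6 7 1 4) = [6, 4, 2, 3, 0, 5, 7, 1]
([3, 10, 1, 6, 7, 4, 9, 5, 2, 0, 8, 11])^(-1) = (11)(0 9 6 3)(1 2 8 10)(4 5 7)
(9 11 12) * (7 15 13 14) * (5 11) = (5 11 12 9)(7 15 13 14) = [0, 1, 2, 3, 4, 11, 6, 15, 8, 5, 10, 12, 9, 14, 7, 13]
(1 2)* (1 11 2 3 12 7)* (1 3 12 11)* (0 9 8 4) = (0 9 8 4)(1 12 7 3 11 2) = [9, 12, 1, 11, 0, 5, 6, 3, 4, 8, 10, 2, 7]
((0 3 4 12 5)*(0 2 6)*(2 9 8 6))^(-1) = (0 6 8 9 5 12 4 3)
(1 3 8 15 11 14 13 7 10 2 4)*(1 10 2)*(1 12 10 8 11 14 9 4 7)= (1 3 11 9 4 8 15 14 13)(2 7)(10 12)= [0, 3, 7, 11, 8, 5, 6, 2, 15, 4, 12, 9, 10, 1, 13, 14]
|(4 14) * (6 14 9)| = |(4 9 6 14)| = 4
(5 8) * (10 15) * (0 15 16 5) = [15, 1, 2, 3, 4, 8, 6, 7, 0, 9, 16, 11, 12, 13, 14, 10, 5] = (0 15 10 16 5 8)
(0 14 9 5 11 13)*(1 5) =[14, 5, 2, 3, 4, 11, 6, 7, 8, 1, 10, 13, 12, 0, 9] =(0 14 9 1 5 11 13)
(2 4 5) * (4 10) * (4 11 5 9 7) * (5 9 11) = (2 10 5)(4 11 9 7) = [0, 1, 10, 3, 11, 2, 6, 4, 8, 7, 5, 9]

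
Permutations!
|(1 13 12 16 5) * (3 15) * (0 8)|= 10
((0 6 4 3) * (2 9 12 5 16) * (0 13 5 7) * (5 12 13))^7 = ((0 6 4 3 5 16 2 9 13 12 7))^7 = (0 9 3 7 2 4 12 16 6 13 5)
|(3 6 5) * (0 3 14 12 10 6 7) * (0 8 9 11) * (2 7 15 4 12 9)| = 33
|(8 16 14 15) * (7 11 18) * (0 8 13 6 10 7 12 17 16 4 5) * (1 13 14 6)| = 8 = |(0 8 4 5)(1 13)(6 10 7 11 18 12 17 16)(14 15)|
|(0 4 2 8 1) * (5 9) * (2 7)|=|(0 4 7 2 8 1)(5 9)|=6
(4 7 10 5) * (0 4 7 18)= (0 4 18)(5 7 10)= [4, 1, 2, 3, 18, 7, 6, 10, 8, 9, 5, 11, 12, 13, 14, 15, 16, 17, 0]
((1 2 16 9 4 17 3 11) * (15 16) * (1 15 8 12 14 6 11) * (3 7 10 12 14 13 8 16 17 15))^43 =((1 2 16 9 4 15 17 7 10 12 13 8 14 6 11 3))^43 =(1 8 17 2 14 7 16 6 10 9 11 12 4 3 13 15)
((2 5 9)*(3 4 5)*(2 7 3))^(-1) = (3 7 9 5 4)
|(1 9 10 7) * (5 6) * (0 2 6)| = 4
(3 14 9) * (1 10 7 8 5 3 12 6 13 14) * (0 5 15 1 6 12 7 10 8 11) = [5, 8, 2, 6, 4, 3, 13, 11, 15, 7, 10, 0, 12, 14, 9, 1] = (0 5 3 6 13 14 9 7 11)(1 8 15)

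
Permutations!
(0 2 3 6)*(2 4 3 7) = [4, 1, 7, 6, 3, 5, 0, 2] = (0 4 3 6)(2 7)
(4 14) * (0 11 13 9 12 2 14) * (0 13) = (0 11)(2 14 4 13 9 12) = [11, 1, 14, 3, 13, 5, 6, 7, 8, 12, 10, 0, 2, 9, 4]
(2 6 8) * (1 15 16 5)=(1 15 16 5)(2 6 8)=[0, 15, 6, 3, 4, 1, 8, 7, 2, 9, 10, 11, 12, 13, 14, 16, 5]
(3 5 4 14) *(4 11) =[0, 1, 2, 5, 14, 11, 6, 7, 8, 9, 10, 4, 12, 13, 3] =(3 5 11 4 14)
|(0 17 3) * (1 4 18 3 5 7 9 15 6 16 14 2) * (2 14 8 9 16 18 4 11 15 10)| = 15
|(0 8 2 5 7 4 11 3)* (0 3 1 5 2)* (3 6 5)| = 14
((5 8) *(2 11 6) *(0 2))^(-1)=(0 6 11 2)(5 8)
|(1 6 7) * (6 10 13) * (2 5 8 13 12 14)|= |(1 10 12 14 2 5 8 13 6 7)|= 10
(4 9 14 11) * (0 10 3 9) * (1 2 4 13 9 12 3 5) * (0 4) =(0 10 5 1 2)(3 12)(9 14 11 13) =[10, 2, 0, 12, 4, 1, 6, 7, 8, 14, 5, 13, 3, 9, 11]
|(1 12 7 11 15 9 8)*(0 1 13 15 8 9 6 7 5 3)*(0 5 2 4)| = 30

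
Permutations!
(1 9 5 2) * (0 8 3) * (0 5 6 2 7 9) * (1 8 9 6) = (0 9 1)(2 8 3 5 7 6) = [9, 0, 8, 5, 4, 7, 2, 6, 3, 1]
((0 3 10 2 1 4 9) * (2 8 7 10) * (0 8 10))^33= ((10)(0 3 2 1 4 9 8 7))^33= (10)(0 3 2 1 4 9 8 7)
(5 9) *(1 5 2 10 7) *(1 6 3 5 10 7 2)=(1 10 2 7 6 3 5 9)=[0, 10, 7, 5, 4, 9, 3, 6, 8, 1, 2]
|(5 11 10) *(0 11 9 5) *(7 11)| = 4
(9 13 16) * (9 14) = [0, 1, 2, 3, 4, 5, 6, 7, 8, 13, 10, 11, 12, 16, 9, 15, 14] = (9 13 16 14)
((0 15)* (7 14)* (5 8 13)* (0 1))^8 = ((0 15 1)(5 8 13)(7 14))^8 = (0 1 15)(5 13 8)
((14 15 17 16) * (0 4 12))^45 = (14 15 17 16)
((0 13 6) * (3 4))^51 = (13)(3 4) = ((0 13 6)(3 4))^51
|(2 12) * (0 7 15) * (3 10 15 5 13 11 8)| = |(0 7 5 13 11 8 3 10 15)(2 12)| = 18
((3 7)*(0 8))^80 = ((0 8)(3 7))^80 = (8)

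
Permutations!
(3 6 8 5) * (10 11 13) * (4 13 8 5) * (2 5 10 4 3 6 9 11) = [0, 1, 5, 9, 13, 6, 10, 7, 3, 11, 2, 8, 12, 4] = (2 5 6 10)(3 9 11 8)(4 13)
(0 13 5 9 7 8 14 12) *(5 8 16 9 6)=(0 13 8 14 12)(5 6)(7 16 9)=[13, 1, 2, 3, 4, 6, 5, 16, 14, 7, 10, 11, 0, 8, 12, 15, 9]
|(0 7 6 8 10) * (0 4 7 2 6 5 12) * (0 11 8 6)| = |(0 2)(4 7 5 12 11 8 10)| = 14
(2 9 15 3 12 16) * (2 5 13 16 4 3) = (2 9 15)(3 12 4)(5 13 16) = [0, 1, 9, 12, 3, 13, 6, 7, 8, 15, 10, 11, 4, 16, 14, 2, 5]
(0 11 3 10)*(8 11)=(0 8 11 3 10)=[8, 1, 2, 10, 4, 5, 6, 7, 11, 9, 0, 3]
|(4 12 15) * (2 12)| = 4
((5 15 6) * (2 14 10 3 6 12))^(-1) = (2 12 15 5 6 3 10 14)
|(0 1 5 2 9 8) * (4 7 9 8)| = 15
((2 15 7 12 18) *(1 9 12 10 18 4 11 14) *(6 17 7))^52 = ((1 9 12 4 11 14)(2 15 6 17 7 10 18))^52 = (1 11 12)(2 17 18 6 10 15 7)(4 9 14)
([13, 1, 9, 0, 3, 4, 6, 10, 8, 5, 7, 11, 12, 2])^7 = (13)(7 10)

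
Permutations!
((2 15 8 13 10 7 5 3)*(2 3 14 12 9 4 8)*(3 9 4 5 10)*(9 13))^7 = ((2 15)(3 13)(4 8 9 5 14 12)(7 10))^7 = (2 15)(3 13)(4 8 9 5 14 12)(7 10)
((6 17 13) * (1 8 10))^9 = (17)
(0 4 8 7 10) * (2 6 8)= (0 4 2 6 8 7 10)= [4, 1, 6, 3, 2, 5, 8, 10, 7, 9, 0]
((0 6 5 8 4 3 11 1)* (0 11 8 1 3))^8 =(11)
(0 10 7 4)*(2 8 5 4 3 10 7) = (0 7 3 10 2 8 5 4) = [7, 1, 8, 10, 0, 4, 6, 3, 5, 9, 2]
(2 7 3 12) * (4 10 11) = (2 7 3 12)(4 10 11) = [0, 1, 7, 12, 10, 5, 6, 3, 8, 9, 11, 4, 2]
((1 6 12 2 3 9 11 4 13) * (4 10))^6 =(1 11 12 4 3)(2 13 9 6 10)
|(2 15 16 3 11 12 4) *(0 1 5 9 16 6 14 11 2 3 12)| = 13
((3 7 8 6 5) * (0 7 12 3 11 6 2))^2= ((0 7 8 2)(3 12)(5 11 6))^2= (12)(0 8)(2 7)(5 6 11)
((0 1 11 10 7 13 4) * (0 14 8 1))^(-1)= ((1 11 10 7 13 4 14 8))^(-1)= (1 8 14 4 13 7 10 11)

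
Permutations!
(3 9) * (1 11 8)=[0, 11, 2, 9, 4, 5, 6, 7, 1, 3, 10, 8]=(1 11 8)(3 9)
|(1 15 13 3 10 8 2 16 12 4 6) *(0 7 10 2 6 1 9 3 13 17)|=|(0 7 10 8 6 9 3 2 16 12 4 1 15 17)|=14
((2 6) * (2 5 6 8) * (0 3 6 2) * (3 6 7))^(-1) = (0 8 2 5 6)(3 7)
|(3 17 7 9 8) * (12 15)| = 10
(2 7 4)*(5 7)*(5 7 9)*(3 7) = (2 3 7 4)(5 9) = [0, 1, 3, 7, 2, 9, 6, 4, 8, 5]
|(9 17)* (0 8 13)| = 6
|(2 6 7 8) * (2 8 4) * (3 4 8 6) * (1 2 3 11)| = 6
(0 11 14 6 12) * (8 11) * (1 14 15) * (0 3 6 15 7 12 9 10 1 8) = [0, 14, 2, 6, 4, 5, 9, 12, 11, 10, 1, 7, 3, 13, 15, 8] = (1 14 15 8 11 7 12 3 6 9 10)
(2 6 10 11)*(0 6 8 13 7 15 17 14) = (0 6 10 11 2 8 13 7 15 17 14) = [6, 1, 8, 3, 4, 5, 10, 15, 13, 9, 11, 2, 12, 7, 0, 17, 16, 14]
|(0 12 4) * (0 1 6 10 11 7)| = |(0 12 4 1 6 10 11 7)| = 8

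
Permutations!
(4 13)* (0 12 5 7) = (0 12 5 7)(4 13) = [12, 1, 2, 3, 13, 7, 6, 0, 8, 9, 10, 11, 5, 4]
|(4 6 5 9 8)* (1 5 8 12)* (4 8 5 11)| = 7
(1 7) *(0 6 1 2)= (0 6 1 7 2)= [6, 7, 0, 3, 4, 5, 1, 2]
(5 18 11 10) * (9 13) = (5 18 11 10)(9 13) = [0, 1, 2, 3, 4, 18, 6, 7, 8, 13, 5, 10, 12, 9, 14, 15, 16, 17, 11]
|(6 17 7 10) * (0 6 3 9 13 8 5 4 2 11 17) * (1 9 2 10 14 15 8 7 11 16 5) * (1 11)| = 18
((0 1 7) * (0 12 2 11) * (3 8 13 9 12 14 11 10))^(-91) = ((0 1 7 14 11)(2 10 3 8 13 9 12))^(-91) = (0 11 14 7 1)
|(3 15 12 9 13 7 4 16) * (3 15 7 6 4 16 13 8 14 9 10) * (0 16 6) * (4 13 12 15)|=|(0 16 4 12 10 3 7 6 13)(8 14 9)|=9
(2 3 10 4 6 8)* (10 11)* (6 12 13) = (2 3 11 10 4 12 13 6 8) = [0, 1, 3, 11, 12, 5, 8, 7, 2, 9, 4, 10, 13, 6]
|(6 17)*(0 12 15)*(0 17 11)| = |(0 12 15 17 6 11)| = 6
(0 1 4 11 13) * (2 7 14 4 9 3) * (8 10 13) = (0 1 9 3 2 7 14 4 11 8 10 13) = [1, 9, 7, 2, 11, 5, 6, 14, 10, 3, 13, 8, 12, 0, 4]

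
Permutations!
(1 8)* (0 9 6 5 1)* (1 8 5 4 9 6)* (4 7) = (0 6 7 4 9 1 5 8) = [6, 5, 2, 3, 9, 8, 7, 4, 0, 1]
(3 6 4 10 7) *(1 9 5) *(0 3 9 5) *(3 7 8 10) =[7, 5, 2, 6, 3, 1, 4, 9, 10, 0, 8] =(0 7 9)(1 5)(3 6 4)(8 10)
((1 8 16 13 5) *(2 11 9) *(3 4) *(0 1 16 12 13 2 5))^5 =((0 1 8 12 13)(2 11 9 5 16)(3 4))^5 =(16)(3 4)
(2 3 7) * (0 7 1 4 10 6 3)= (0 7 2)(1 4 10 6 3)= [7, 4, 0, 1, 10, 5, 3, 2, 8, 9, 6]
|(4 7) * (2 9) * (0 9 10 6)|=10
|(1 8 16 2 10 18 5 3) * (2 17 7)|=|(1 8 16 17 7 2 10 18 5 3)|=10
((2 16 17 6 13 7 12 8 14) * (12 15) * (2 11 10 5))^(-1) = (2 5 10 11 14 8 12 15 7 13 6 17 16)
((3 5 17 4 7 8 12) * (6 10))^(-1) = (3 12 8 7 4 17 5)(6 10)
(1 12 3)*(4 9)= [0, 12, 2, 1, 9, 5, 6, 7, 8, 4, 10, 11, 3]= (1 12 3)(4 9)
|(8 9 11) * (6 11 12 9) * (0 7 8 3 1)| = |(0 7 8 6 11 3 1)(9 12)| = 14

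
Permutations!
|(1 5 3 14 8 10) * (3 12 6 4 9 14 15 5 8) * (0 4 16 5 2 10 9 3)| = 20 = |(0 4 3 15 2 10 1 8 9 14)(5 12 6 16)|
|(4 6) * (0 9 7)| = 6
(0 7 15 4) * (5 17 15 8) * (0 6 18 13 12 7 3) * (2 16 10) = (0 3)(2 16 10)(4 6 18 13 12 7 8 5 17 15) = [3, 1, 16, 0, 6, 17, 18, 8, 5, 9, 2, 11, 7, 12, 14, 4, 10, 15, 13]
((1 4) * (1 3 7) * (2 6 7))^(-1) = (1 7 6 2 3 4)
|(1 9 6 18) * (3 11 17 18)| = 7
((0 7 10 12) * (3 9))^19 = (0 12 10 7)(3 9)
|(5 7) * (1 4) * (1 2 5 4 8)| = |(1 8)(2 5 7 4)| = 4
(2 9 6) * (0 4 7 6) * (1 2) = (0 4 7 6 1 2 9) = [4, 2, 9, 3, 7, 5, 1, 6, 8, 0]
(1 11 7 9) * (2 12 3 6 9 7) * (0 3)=(0 3 6 9 1 11 2 12)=[3, 11, 12, 6, 4, 5, 9, 7, 8, 1, 10, 2, 0]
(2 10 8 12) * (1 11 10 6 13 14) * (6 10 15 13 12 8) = (1 11 15 13 14)(2 10 6 12) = [0, 11, 10, 3, 4, 5, 12, 7, 8, 9, 6, 15, 2, 14, 1, 13]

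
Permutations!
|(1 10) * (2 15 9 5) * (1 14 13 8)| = 20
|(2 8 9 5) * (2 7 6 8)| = |(5 7 6 8 9)| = 5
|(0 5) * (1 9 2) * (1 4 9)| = |(0 5)(2 4 9)| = 6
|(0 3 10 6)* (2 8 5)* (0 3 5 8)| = |(0 5 2)(3 10 6)| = 3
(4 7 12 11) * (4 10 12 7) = (10 12 11) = [0, 1, 2, 3, 4, 5, 6, 7, 8, 9, 12, 10, 11]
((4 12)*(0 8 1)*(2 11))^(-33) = (2 11)(4 12)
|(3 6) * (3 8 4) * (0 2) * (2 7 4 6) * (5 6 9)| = |(0 7 4 3 2)(5 6 8 9)| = 20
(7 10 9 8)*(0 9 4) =(0 9 8 7 10 4) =[9, 1, 2, 3, 0, 5, 6, 10, 7, 8, 4]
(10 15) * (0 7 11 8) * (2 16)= [7, 1, 16, 3, 4, 5, 6, 11, 0, 9, 15, 8, 12, 13, 14, 10, 2]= (0 7 11 8)(2 16)(10 15)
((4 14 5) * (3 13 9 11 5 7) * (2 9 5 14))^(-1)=(2 4 5 13 3 7 14 11 9)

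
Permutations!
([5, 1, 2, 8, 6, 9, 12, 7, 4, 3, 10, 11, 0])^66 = [9, 1, 2, 4, 12, 3, 0, 7, 6, 8, 10, 11, 5]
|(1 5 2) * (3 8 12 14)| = |(1 5 2)(3 8 12 14)| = 12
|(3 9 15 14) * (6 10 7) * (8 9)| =|(3 8 9 15 14)(6 10 7)| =15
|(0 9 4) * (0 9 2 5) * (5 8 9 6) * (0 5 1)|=7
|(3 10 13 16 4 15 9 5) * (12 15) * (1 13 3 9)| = 6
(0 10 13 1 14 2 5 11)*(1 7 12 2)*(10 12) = (0 12 2 5 11)(1 14)(7 10 13) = [12, 14, 5, 3, 4, 11, 6, 10, 8, 9, 13, 0, 2, 7, 1]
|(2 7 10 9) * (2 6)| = |(2 7 10 9 6)| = 5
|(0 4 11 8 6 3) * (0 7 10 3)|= |(0 4 11 8 6)(3 7 10)|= 15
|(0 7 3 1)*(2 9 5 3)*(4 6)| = 14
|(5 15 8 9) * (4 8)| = |(4 8 9 5 15)| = 5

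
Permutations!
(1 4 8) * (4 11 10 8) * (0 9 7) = (0 9 7)(1 11 10 8) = [9, 11, 2, 3, 4, 5, 6, 0, 1, 7, 8, 10]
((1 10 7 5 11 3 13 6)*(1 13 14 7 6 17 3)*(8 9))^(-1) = (1 11 5 7 14 3 17 13 6 10)(8 9)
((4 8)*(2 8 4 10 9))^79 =((2 8 10 9))^79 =(2 9 10 8)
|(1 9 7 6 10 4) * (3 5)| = 6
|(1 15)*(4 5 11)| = |(1 15)(4 5 11)| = 6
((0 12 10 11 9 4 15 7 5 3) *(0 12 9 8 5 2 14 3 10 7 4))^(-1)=((0 9)(2 14 3 12 7)(4 15)(5 10 11 8))^(-1)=(0 9)(2 7 12 3 14)(4 15)(5 8 11 10)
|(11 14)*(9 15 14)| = |(9 15 14 11)| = 4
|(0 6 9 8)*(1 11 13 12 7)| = |(0 6 9 8)(1 11 13 12 7)| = 20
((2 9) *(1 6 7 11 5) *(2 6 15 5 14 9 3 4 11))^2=((1 15 5)(2 3 4 11 14 9 6 7))^2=(1 5 15)(2 4 14 6)(3 11 9 7)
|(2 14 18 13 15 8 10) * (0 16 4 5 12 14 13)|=35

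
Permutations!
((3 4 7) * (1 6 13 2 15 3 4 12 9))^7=((1 6 13 2 15 3 12 9)(4 7))^7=(1 9 12 3 15 2 13 6)(4 7)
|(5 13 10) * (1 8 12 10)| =6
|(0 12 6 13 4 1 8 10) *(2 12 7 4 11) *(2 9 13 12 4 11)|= 10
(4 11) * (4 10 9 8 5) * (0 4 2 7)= [4, 1, 7, 3, 11, 2, 6, 0, 5, 8, 9, 10]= (0 4 11 10 9 8 5 2 7)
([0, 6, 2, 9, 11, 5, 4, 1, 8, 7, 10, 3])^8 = (1 6 4 11 3 9 7)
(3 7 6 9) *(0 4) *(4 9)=(0 9 3 7 6 4)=[9, 1, 2, 7, 0, 5, 4, 6, 8, 3]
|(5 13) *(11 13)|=3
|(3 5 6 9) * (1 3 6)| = |(1 3 5)(6 9)| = 6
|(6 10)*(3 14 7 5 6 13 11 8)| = |(3 14 7 5 6 10 13 11 8)| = 9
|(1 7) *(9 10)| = |(1 7)(9 10)| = 2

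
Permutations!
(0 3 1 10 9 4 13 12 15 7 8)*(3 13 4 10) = [13, 3, 2, 1, 4, 5, 6, 8, 0, 10, 9, 11, 15, 12, 14, 7] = (0 13 12 15 7 8)(1 3)(9 10)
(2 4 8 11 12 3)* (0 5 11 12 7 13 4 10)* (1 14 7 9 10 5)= (0 1 14 7 13 4 8 12 3 2 5 11 9 10)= [1, 14, 5, 2, 8, 11, 6, 13, 12, 10, 0, 9, 3, 4, 7]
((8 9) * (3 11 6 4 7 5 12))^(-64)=((3 11 6 4 7 5 12)(8 9))^(-64)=(3 12 5 7 4 6 11)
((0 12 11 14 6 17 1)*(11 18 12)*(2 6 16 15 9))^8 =((0 11 14 16 15 9 2 6 17 1)(12 18))^8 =(18)(0 17 2 15 14)(1 6 9 16 11)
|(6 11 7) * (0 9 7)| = 5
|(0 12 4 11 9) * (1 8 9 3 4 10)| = 6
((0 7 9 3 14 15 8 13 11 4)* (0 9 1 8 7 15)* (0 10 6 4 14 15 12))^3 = (0 12)(1 11 6 3)(4 15 8 14)(7 13 10 9)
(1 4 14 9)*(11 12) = (1 4 14 9)(11 12) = [0, 4, 2, 3, 14, 5, 6, 7, 8, 1, 10, 12, 11, 13, 9]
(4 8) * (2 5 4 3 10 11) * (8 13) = (2 5 4 13 8 3 10 11) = [0, 1, 5, 10, 13, 4, 6, 7, 3, 9, 11, 2, 12, 8]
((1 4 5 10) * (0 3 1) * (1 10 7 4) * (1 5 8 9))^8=(0 10 3)(1 7 8)(4 9 5)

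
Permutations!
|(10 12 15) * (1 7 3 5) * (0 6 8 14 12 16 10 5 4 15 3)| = |(0 6 8 14 12 3 4 15 5 1 7)(10 16)| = 22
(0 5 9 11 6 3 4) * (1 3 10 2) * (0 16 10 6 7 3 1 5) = (2 5 9 11 7 3 4 16 10) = [0, 1, 5, 4, 16, 9, 6, 3, 8, 11, 2, 7, 12, 13, 14, 15, 10]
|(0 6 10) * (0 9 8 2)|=6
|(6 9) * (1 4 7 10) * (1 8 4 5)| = 4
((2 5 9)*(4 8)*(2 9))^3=((9)(2 5)(4 8))^3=(9)(2 5)(4 8)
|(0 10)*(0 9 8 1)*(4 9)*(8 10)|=3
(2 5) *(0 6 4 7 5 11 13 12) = (0 6 4 7 5 2 11 13 12) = [6, 1, 11, 3, 7, 2, 4, 5, 8, 9, 10, 13, 0, 12]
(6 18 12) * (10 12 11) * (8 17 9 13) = (6 18 11 10 12)(8 17 9 13) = [0, 1, 2, 3, 4, 5, 18, 7, 17, 13, 12, 10, 6, 8, 14, 15, 16, 9, 11]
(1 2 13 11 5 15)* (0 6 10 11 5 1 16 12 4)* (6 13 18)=(0 13 5 15 16 12 4)(1 2 18 6 10 11)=[13, 2, 18, 3, 0, 15, 10, 7, 8, 9, 11, 1, 4, 5, 14, 16, 12, 17, 6]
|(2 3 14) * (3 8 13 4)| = 6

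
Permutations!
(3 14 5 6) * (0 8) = (0 8)(3 14 5 6) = [8, 1, 2, 14, 4, 6, 3, 7, 0, 9, 10, 11, 12, 13, 5]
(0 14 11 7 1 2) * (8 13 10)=[14, 2, 0, 3, 4, 5, 6, 1, 13, 9, 8, 7, 12, 10, 11]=(0 14 11 7 1 2)(8 13 10)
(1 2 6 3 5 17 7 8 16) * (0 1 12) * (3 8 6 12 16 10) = (0 1 2 12)(3 5 17 7 6 8 10) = [1, 2, 12, 5, 4, 17, 8, 6, 10, 9, 3, 11, 0, 13, 14, 15, 16, 7]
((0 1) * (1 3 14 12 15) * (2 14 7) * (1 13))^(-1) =(0 1 13 15 12 14 2 7 3)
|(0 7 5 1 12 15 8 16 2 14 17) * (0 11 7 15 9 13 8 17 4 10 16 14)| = |(0 15 17 11 7 5 1 12 9 13 8 14 4 10 16 2)| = 16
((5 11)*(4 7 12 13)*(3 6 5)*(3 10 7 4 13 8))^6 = (13)(3 12 10 5)(6 8 7 11)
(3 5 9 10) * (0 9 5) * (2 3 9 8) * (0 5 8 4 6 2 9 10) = (10)(0 4 6 2 3 5 8 9) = [4, 1, 3, 5, 6, 8, 2, 7, 9, 0, 10]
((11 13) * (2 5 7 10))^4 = (13)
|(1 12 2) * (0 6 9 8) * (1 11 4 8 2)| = 14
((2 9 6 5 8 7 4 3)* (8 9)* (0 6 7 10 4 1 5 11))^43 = (0 6 11)(1 7 9 5)(2 4 8 3 10)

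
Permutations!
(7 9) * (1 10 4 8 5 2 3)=(1 10 4 8 5 2 3)(7 9)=[0, 10, 3, 1, 8, 2, 6, 9, 5, 7, 4]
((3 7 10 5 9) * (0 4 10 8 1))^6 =(0 7 5)(1 3 10)(4 8 9)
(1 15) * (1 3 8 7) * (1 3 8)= (1 15 8 7 3)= [0, 15, 2, 1, 4, 5, 6, 3, 7, 9, 10, 11, 12, 13, 14, 8]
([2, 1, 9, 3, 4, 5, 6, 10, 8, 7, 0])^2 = (0 9 10 2 7)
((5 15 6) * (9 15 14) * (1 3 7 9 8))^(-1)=(1 8 14 5 6 15 9 7 3)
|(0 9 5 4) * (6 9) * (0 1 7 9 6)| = |(1 7 9 5 4)| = 5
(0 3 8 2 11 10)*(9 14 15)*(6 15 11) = (0 3 8 2 6 15 9 14 11 10) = [3, 1, 6, 8, 4, 5, 15, 7, 2, 14, 0, 10, 12, 13, 11, 9]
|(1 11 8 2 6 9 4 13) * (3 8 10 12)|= |(1 11 10 12 3 8 2 6 9 4 13)|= 11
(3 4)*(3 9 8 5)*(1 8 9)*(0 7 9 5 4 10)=(0 7 9 5 3 10)(1 8 4)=[7, 8, 2, 10, 1, 3, 6, 9, 4, 5, 0]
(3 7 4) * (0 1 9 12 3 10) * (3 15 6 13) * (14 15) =(0 1 9 12 14 15 6 13 3 7 4 10) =[1, 9, 2, 7, 10, 5, 13, 4, 8, 12, 0, 11, 14, 3, 15, 6]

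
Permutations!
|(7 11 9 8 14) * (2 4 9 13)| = 8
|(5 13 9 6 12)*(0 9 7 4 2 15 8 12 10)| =8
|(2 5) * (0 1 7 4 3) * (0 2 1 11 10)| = 6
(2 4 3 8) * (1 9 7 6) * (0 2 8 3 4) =[2, 9, 0, 3, 4, 5, 1, 6, 8, 7] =(0 2)(1 9 7 6)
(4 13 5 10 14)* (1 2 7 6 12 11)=(1 2 7 6 12 11)(4 13 5 10 14)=[0, 2, 7, 3, 13, 10, 12, 6, 8, 9, 14, 1, 11, 5, 4]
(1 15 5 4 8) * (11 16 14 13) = (1 15 5 4 8)(11 16 14 13) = [0, 15, 2, 3, 8, 4, 6, 7, 1, 9, 10, 16, 12, 11, 13, 5, 14]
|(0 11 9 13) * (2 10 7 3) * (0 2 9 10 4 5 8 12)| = 12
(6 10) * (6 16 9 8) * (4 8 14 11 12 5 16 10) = [0, 1, 2, 3, 8, 16, 4, 7, 6, 14, 10, 12, 5, 13, 11, 15, 9] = (4 8 6)(5 16 9 14 11 12)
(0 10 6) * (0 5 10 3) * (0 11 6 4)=(0 3 11 6 5 10 4)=[3, 1, 2, 11, 0, 10, 5, 7, 8, 9, 4, 6]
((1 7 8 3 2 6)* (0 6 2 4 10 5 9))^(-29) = ((0 6 1 7 8 3 4 10 5 9))^(-29) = (0 6 1 7 8 3 4 10 5 9)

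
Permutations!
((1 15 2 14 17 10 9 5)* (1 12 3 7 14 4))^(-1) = ((1 15 2 4)(3 7 14 17 10 9 5 12))^(-1) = (1 4 2 15)(3 12 5 9 10 17 14 7)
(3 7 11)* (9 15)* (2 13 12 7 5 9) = (2 13 12 7 11 3 5 9 15) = [0, 1, 13, 5, 4, 9, 6, 11, 8, 15, 10, 3, 7, 12, 14, 2]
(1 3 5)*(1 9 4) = [0, 3, 2, 5, 1, 9, 6, 7, 8, 4] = (1 3 5 9 4)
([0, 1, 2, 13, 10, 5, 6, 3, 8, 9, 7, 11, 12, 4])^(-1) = [0, 1, 2, 7, 13, 5, 6, 10, 8, 9, 4, 11, 12, 3]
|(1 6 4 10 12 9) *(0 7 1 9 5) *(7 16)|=|(0 16 7 1 6 4 10 12 5)|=9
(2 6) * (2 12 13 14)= (2 6 12 13 14)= [0, 1, 6, 3, 4, 5, 12, 7, 8, 9, 10, 11, 13, 14, 2]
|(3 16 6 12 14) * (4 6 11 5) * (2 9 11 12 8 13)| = |(2 9 11 5 4 6 8 13)(3 16 12 14)| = 8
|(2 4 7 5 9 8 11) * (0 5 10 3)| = |(0 5 9 8 11 2 4 7 10 3)| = 10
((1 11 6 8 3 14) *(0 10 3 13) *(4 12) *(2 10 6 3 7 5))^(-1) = ((0 6 8 13)(1 11 3 14)(2 10 7 5)(4 12))^(-1) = (0 13 8 6)(1 14 3 11)(2 5 7 10)(4 12)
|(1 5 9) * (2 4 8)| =3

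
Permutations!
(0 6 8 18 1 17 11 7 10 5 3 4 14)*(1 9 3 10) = [6, 17, 2, 4, 14, 10, 8, 1, 18, 3, 5, 7, 12, 13, 0, 15, 16, 11, 9] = (0 6 8 18 9 3 4 14)(1 17 11 7)(5 10)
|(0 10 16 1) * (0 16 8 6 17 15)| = |(0 10 8 6 17 15)(1 16)| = 6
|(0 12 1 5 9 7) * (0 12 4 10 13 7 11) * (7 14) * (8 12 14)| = 10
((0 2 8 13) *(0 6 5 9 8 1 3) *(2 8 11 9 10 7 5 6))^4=((0 8 13 2 1 3)(5 10 7)(9 11))^4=(0 1 13)(2 8 3)(5 10 7)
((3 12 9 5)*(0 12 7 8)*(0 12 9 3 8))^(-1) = ((0 9 5 8 12 3 7))^(-1) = (0 7 3 12 8 5 9)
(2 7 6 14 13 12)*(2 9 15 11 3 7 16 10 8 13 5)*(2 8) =(2 16 10)(3 7 6 14 5 8 13 12 9 15 11) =[0, 1, 16, 7, 4, 8, 14, 6, 13, 15, 2, 3, 9, 12, 5, 11, 10]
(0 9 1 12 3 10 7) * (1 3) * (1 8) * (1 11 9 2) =(0 2 1 12 8 11 9 3 10 7) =[2, 12, 1, 10, 4, 5, 6, 0, 11, 3, 7, 9, 8]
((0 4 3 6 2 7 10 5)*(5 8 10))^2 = ((0 4 3 6 2 7 5)(8 10))^2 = (10)(0 3 2 5 4 6 7)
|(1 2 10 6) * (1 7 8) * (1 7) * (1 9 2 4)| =|(1 4)(2 10 6 9)(7 8)| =4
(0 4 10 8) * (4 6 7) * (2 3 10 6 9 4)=(0 9 4 6 7 2 3 10 8)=[9, 1, 3, 10, 6, 5, 7, 2, 0, 4, 8]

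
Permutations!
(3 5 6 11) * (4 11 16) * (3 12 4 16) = (16)(3 5 6)(4 11 12) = [0, 1, 2, 5, 11, 6, 3, 7, 8, 9, 10, 12, 4, 13, 14, 15, 16]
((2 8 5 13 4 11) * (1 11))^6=(1 4 13 5 8 2 11)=((1 11 2 8 5 13 4))^6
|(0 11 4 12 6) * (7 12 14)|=7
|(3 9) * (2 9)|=3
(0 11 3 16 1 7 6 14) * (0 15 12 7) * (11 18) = (0 18 11 3 16 1)(6 14 15 12 7) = [18, 0, 2, 16, 4, 5, 14, 6, 8, 9, 10, 3, 7, 13, 15, 12, 1, 17, 11]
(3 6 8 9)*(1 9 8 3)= (1 9)(3 6)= [0, 9, 2, 6, 4, 5, 3, 7, 8, 1]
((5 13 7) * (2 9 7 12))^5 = ((2 9 7 5 13 12))^5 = (2 12 13 5 7 9)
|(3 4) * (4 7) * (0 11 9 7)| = 6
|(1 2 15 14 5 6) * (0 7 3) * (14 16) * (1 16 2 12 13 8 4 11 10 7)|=|(0 1 12 13 8 4 11 10 7 3)(2 15)(5 6 16 14)|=20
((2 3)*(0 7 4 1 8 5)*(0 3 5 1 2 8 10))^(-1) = (0 10 1 8 3 5 2 4 7)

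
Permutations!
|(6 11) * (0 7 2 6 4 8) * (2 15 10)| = |(0 7 15 10 2 6 11 4 8)| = 9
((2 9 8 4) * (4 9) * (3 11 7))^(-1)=(2 4)(3 7 11)(8 9)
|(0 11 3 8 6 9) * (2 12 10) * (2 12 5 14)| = |(0 11 3 8 6 9)(2 5 14)(10 12)| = 6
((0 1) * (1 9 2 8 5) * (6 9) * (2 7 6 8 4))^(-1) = ((0 8 5 1)(2 4)(6 9 7))^(-1) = (0 1 5 8)(2 4)(6 7 9)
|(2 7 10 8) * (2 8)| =3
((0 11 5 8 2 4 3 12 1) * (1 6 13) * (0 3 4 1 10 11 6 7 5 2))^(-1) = (0 8 5 7 12 3 1 2 11 10 13 6)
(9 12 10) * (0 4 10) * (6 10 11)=(0 4 11 6 10 9 12)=[4, 1, 2, 3, 11, 5, 10, 7, 8, 12, 9, 6, 0]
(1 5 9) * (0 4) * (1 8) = [4, 5, 2, 3, 0, 9, 6, 7, 1, 8] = (0 4)(1 5 9 8)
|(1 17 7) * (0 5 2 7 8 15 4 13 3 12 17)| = |(0 5 2 7 1)(3 12 17 8 15 4 13)| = 35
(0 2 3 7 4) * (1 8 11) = (0 2 3 7 4)(1 8 11) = [2, 8, 3, 7, 0, 5, 6, 4, 11, 9, 10, 1]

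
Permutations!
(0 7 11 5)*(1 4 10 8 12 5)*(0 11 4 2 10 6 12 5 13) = (0 7 4 6 12 13)(1 2 10 8 5 11) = [7, 2, 10, 3, 6, 11, 12, 4, 5, 9, 8, 1, 13, 0]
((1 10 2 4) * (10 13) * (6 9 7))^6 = (1 13 10 2 4)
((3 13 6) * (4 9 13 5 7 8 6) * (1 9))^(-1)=(1 4 13 9)(3 6 8 7 5)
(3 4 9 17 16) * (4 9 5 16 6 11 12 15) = (3 9 17 6 11 12 15 4 5 16) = [0, 1, 2, 9, 5, 16, 11, 7, 8, 17, 10, 12, 15, 13, 14, 4, 3, 6]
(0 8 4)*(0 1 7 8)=(1 7 8 4)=[0, 7, 2, 3, 1, 5, 6, 8, 4]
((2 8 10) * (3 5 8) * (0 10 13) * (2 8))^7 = ((0 10 8 13)(2 3 5))^7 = (0 13 8 10)(2 3 5)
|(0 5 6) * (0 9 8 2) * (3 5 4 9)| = |(0 4 9 8 2)(3 5 6)| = 15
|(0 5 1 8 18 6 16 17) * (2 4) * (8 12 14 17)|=12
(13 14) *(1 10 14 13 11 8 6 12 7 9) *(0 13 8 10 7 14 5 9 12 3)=[13, 7, 2, 0, 4, 9, 3, 12, 6, 1, 5, 10, 14, 8, 11]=(0 13 8 6 3)(1 7 12 14 11 10 5 9)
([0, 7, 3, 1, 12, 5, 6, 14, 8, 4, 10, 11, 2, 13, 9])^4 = [0, 4, 14, 9, 1, 5, 6, 12, 8, 3, 10, 11, 7, 13, 2]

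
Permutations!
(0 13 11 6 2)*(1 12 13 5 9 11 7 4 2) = (0 5 9 11 6 1 12 13 7 4 2) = [5, 12, 0, 3, 2, 9, 1, 4, 8, 11, 10, 6, 13, 7]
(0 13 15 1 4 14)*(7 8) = (0 13 15 1 4 14)(7 8) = [13, 4, 2, 3, 14, 5, 6, 8, 7, 9, 10, 11, 12, 15, 0, 1]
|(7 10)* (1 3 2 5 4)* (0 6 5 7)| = 9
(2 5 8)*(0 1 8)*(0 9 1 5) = (0 5 9 1 8 2) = [5, 8, 0, 3, 4, 9, 6, 7, 2, 1]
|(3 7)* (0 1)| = |(0 1)(3 7)| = 2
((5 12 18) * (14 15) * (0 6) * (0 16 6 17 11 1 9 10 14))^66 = ((0 17 11 1 9 10 14 15)(5 12 18)(6 16))^66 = (18)(0 11 9 14)(1 10 15 17)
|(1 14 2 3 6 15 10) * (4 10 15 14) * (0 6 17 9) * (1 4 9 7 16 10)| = |(0 6 14 2 3 17 7 16 10 4 1 9)| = 12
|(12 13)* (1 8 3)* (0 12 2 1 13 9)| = |(0 12 9)(1 8 3 13 2)| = 15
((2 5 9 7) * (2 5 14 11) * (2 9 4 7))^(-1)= ((2 14 11 9)(4 7 5))^(-1)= (2 9 11 14)(4 5 7)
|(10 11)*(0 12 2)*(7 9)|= 6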